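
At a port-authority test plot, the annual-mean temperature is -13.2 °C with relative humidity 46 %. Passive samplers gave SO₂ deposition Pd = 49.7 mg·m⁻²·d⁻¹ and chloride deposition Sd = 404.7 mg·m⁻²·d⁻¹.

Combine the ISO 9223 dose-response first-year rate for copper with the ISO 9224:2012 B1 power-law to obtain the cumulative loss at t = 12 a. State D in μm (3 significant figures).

D(12) = 0.808 μm

copper: f(T) = +0.126·(T−10) [T≤10 °C] = -2.9232
  sulphur-dioxide contribution → 0.01187 μm/a
  chloride contribution → 0.1422 μm/a
  total first-year rate 0.1541 μm/a
ISO 9224: D(t) = r_corr · t^b with b = 0.667 (copper, B1)
  D(12) = 0.1541 × 12^0.667 = 0.1541 × 5.246 = 0.8083 μm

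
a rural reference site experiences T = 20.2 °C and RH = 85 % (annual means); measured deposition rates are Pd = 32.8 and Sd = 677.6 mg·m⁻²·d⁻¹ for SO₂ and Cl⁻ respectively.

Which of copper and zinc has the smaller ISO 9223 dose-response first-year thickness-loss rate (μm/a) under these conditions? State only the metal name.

copper

copper: f(T) = -0.080·(T−10) [T>10 °C] = -0.8160
  sulphur-dioxide contribution → 0.875 μm/a
  chloride contribution → 3.419 μm/a
  total first-year rate 4.294 μm/a
zinc: f(T) = -0.071·(T−10) [T>10 °C] = -0.7242
  sulphur-dioxide contribution → 1.449 μm/a
  chloride contribution → 7.901 μm/a
  total first-year rate 9.351 μm/a
Ordering by μm/a: zinc (9.35) > copper (4.29)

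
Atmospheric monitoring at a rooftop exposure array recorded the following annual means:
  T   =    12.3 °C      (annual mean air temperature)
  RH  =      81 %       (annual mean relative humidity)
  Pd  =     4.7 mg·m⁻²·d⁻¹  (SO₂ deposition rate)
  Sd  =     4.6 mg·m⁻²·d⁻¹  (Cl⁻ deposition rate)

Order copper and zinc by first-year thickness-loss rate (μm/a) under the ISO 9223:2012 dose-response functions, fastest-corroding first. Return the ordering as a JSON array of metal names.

["copper", "zinc"]

copper: T>10 °C ⇒ hinge -0.080·(12.3−10) = -0.1840
  sulphur-dioxide contribution → 0.7845 μm/a
  chloride contribution → 0.5222 μm/a
  total first-year rate 1.307 μm/a
zinc: f(T) = -0.071·(T−10) [T>10 °C] = -0.1633
  sulphur-dioxide contribution → 0.8986 μm/a
  chloride contribution → 0.2271 μm/a
  ⇒ r_corr(zinc) = 1.126 μm/a
Ordering by μm/a: copper (1.31) > zinc (1.13)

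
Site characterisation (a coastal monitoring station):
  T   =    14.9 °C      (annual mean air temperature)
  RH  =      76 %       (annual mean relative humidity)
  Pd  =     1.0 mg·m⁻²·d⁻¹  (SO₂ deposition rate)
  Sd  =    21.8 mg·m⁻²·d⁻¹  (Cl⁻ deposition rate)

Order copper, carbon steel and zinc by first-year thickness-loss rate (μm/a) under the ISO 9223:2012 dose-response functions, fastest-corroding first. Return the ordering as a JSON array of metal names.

copper: temperature factor f = -0.080·(4.9) = -0.3920
  SO₂ term: 0.0053·1.0^0.26·exp(0.059·76-0.3920) = 0.3173
  Cl⁻ term: 0.01025·21.8^0.27·exp(0.036·76+0.049·14.9) = 0.7541
  sum: 0.3173 + 0.7541 → r_corr = 1.071 μm/a
carbon steel: f(T) = -0.054·(T−10) [T>10 °C] = -0.2646
  Pd branch = 1.77·Pd^0.52·e^(0.02·RH+f) = 6.211 μm/a
  Sd branch = 0.102·Sd^0.62·e^(0.033·RH+0.04·T) = 15.36 μm/a
  sum: 6.211 + 15.36 → r_corr = 21.57 μm/a
zinc: temperature factor f = -0.071·(4.9) = -0.3479
  Pd branch = 0.0129·Pd^0.44·e^(0.046·RH+f) = 0.3005 μm/a
  Sd branch = 0.0175·Sd^0.57·e^(0.008·RH+0.085·T) = 0.6608 μm/a
  r_corr = 0.3005 + 0.6608 = 0.9612 μm/a
Ordering by μm/a: carbon steel (21.6) > copper (1.07) > zinc (0.961)

["carbon steel", "copper", "zinc"]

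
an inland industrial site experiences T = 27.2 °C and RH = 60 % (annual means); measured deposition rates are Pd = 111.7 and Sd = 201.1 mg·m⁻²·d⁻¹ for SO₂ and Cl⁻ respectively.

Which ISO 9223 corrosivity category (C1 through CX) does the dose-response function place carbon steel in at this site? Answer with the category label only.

carbon steel: f(T) = -0.054·(T−10) [T>10 °C] = -0.9288
  Pd branch = 1.77·Pd^0.52·e^(0.02·RH+f) = 26.96 μm/a
  Sd branch = 0.102·Sd^0.62·e^(0.033·RH+0.04·T) = 58.77 μm/a
  r_corr = 26.96 + 58.77 = 85.73 μm/a
85.7 μm/a falls in (80, 200] for carbon steel → category C5

C5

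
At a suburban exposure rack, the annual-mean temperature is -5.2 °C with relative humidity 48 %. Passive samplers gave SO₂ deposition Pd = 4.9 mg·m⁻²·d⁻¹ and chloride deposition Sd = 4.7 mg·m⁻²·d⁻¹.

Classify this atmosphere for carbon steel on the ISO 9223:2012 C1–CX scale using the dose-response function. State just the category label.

carbon steel: T≤10 °C ⇒ hinge +0.150·(-5.2−10) = -2.2800
  SO₂ term: 1.77·4.9^0.52·exp(0.02·48-2.2800) = 1.08
  Sd branch = 0.102·Sd^0.62·e^(0.033·RH+0.04·T) = 1.054 μm/a
  sum: 1.08 + 1.054 → r_corr = 2.135 μm/a
ISO 9223 Table 2 (carbon steel): 1.3 < 2.13 ≤ 25 μm/a ⇒ C2

C2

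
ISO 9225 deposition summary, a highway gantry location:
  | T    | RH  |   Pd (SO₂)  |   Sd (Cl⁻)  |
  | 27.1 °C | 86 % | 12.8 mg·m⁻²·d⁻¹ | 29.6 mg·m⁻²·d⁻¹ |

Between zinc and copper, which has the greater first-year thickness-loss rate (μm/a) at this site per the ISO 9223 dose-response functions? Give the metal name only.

zinc: f(T) = -0.071·(T−10) [T>10 °C] = -1.2141
  SO₂ term: 0.0129·12.8^0.44·exp(0.046·86-1.2141) = 0.6145
  Sd branch = 0.0175·Sd^0.57·e^(0.008·RH+0.085·T) = 2.404 μm/a
  r_corr = 0.6145 + 2.404 = 3.018 μm/a
copper: T>10 °C ⇒ hinge -0.080·(27.1−10) = -1.3680
  Pd branch = 0.0053·Pd^0.26·e^(0.059·RH+f) = 0.4185 μm/a
  Cl⁻ term: 0.01025·29.6^0.27·exp(0.036·86+0.049·27.1) = 2.134
  r_corr = 0.4185 + 2.134 = 2.553 μm/a
Ordering by μm/a: zinc (3.02) > copper (2.55)

zinc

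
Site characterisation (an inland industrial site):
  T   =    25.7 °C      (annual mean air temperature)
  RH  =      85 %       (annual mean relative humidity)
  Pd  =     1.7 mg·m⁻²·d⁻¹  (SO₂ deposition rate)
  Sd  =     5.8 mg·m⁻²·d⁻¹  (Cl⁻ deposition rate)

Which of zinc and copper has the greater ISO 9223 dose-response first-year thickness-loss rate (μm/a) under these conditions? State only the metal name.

zinc: temperature factor f = -0.071·(15.7) = -1.1147
  Pd branch = 0.0129·Pd^0.44·e^(0.046·RH+f) = 0.2667 μm/a
  Sd branch = 0.0175·Sd^0.57·e^(0.008·RH+0.085·T) = 0.836 μm/a
  sum: 0.2667 + 0.836 → r_corr = 1.103 μm/a
copper: T>10 °C ⇒ hinge -0.080·(25.7−10) = -1.2560
  Pd branch = 0.0053·Pd^0.26·e^(0.059·RH+f) = 0.261 μm/a
  Sd branch = 0.01025·Sd^0.27·e^(0.036·RH+0.049·T) = 1.238 μm/a
  r_corr = 0.261 + 1.238 = 1.499 μm/a
Ordering by μm/a: copper (1.5) > zinc (1.1)

copper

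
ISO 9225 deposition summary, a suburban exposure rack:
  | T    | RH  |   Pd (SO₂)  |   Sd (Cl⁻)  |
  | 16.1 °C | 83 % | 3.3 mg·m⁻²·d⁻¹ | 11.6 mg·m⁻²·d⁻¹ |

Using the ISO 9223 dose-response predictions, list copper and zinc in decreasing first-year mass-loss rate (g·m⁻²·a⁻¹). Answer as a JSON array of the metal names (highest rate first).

["copper", "zinc"]

copper: f(T) = -0.080·(T−10) [T>10 °C] = -0.4880
  SO₂ term: 0.0053·3.3^0.26·exp(0.059·83-0.4880) = 0.5941
  Cl⁻ term: 0.01025·11.6^0.27·exp(0.036·83+0.049·16.1) = 0.8678
  sum: 0.5941 + 0.8678 → r_corr = 1.462 μm/a
  mass loss = 1.462 μm/a × 8.96 g/cm³ = 13.1 g·m⁻²·a⁻¹
zinc: T>10 °C ⇒ hinge -0.071·(16.1−10) = -0.4331
  SO₂ term: 0.0129·3.3^0.44·exp(0.046·83-0.4331) = 0.6438
  Sd branch = 0.0175·Sd^0.57·e^(0.008·RH+0.085·T) = 0.5401 μm/a
  r_corr = 0.6438 + 0.5401 = 1.184 μm/a
  mass loss = 1.184 μm/a × 7.14 g/cm³ = 8.453 g·m⁻²·a⁻¹
Ordering by g·m⁻²·a⁻¹: copper (13.1) > zinc (8.45)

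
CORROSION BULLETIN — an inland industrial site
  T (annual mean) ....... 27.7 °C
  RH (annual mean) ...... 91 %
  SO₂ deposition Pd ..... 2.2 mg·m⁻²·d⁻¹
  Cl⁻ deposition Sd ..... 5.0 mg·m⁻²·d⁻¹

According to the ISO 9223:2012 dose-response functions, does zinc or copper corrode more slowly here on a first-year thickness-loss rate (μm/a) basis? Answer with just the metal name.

zinc

zinc: f(T) = -0.071·(T−10) [T>10 °C] = -1.2567
  SO₂ term: 0.0129·2.2^0.44·exp(0.046·91-1.2567) = 0.3415
  Cl⁻ term: 0.0175·5.0^0.57·exp(0.008·91+0.085·27.7) = 0.9554
  r_corr = 0.3415 + 0.9554 = 1.297 μm/a
copper: temperature factor f = -0.080·(17.7) = -1.4160
  Pd branch = 0.0053·Pd^0.26·e^(0.059·RH+f) = 0.3389 μm/a
  Sd branch = 0.01025·Sd^0.27·e^(0.036·RH+0.049·T) = 1.628 μm/a
  sum: 0.3389 + 1.628 → r_corr = 1.967 μm/a
Ordering by μm/a: copper (1.97) > zinc (1.3)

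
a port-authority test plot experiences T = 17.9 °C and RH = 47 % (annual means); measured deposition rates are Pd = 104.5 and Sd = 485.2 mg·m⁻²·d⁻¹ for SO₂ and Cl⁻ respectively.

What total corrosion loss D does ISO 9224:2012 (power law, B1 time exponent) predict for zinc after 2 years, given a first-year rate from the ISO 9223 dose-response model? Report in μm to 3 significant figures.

D(2) = 7.83 μm

zinc: temperature factor f = -0.071·(7.9) = -0.5609
  Pd branch = 0.0129·Pd^0.44·e^(0.046·RH+f) = 0.4947 μm/a
  Cl⁻ term: 0.0175·485.2^0.57·exp(0.008·47+0.085·17.9) = 3.964
  sum: 0.4947 + 3.964 → r_corr = 4.458 μm/a
Long-term exponent b (ISO 9224 Table 2, B1) = 0.813
  D(2) = 4.458 × 2^0.813 = 4.458 × 1.757 = 7.833 μm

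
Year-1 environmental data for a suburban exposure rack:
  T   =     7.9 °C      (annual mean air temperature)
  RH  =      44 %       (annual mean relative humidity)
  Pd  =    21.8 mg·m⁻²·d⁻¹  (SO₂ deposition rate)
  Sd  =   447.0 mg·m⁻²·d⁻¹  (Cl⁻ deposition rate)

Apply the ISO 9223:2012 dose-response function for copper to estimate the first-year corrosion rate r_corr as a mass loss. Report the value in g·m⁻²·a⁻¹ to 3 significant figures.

copper: temperature factor f = +0.126·(-2.1) = -0.2646
  SO₂ term: 0.0053·21.8^0.26·exp(0.059·44-0.2646) = 0.1216
  Cl⁻ term: 0.01025·447.0^0.27·exp(0.036·44+0.049·7.9) = 0.3822
  sum: 0.1216 + 0.3822 → r_corr = 0.5038 μm/a
Convert to mass loss: 0.5038 μm/a × 8.96 g/cm³ = 4.514 g·m⁻²·a⁻¹

r_corr = 4.51 g·m⁻²·a⁻¹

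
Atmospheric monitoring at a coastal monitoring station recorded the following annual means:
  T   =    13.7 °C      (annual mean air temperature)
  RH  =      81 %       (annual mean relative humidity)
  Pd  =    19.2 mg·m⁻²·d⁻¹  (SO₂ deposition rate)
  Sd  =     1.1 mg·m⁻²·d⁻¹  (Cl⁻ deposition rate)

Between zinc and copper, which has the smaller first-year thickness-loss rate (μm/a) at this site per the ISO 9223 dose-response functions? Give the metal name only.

copper

zinc: f(T) = -0.071·(T−10) [T>10 °C] = -0.2627
  Pd branch = 0.0129·Pd^0.44·e^(0.046·RH+f) = 1.511 μm/a
  Cl⁻ term: 0.0175·1.1^0.57·exp(0.008·81+0.085·13.7) = 0.1132
  sum: 1.511 + 0.1132 → r_corr = 1.624 μm/a
copper: temperature factor f = -0.080·(3.7) = -0.2960
  SO₂ term: 0.0053·19.2^0.26·exp(0.059·81-0.2960) = 1.011
  Cl⁻ term: 0.01025·1.1^0.27·exp(0.036·81+0.049·13.7) = 0.3801
  r_corr = 1.011 + 0.3801 = 1.391 μm/a
Ordering by μm/a: zinc (1.62) > copper (1.39)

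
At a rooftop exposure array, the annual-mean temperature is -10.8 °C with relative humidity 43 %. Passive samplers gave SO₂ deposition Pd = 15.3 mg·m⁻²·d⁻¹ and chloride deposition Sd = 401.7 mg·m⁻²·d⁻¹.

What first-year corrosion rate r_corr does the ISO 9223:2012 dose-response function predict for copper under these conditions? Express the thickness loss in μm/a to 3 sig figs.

copper: temperature factor f = +0.126·(-20.8) = -2.6208
  Pd branch = 0.0053·Pd^0.26·e^(0.059·RH+f) = 0.009906 μm/a
  Sd branch = 0.01025·Sd^0.27·e^(0.036·RH+0.049·T) = 0.1433 μm/a
  r_corr = 0.009906 + 0.1433 = 0.1532 μm/a

r_corr = 0.153 μm/a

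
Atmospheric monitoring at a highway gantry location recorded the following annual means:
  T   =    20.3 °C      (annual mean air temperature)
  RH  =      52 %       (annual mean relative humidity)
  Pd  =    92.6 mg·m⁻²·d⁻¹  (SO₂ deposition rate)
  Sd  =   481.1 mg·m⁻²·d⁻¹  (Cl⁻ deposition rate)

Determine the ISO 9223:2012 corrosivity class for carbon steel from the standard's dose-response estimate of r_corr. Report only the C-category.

carbon steel: temperature factor f = -0.054·(10.3) = -0.5562
  sulphur-dioxide contribution → 30.25 μm/a
  chloride contribution → 58.81 μm/a
  total first-year rate 89.06 μm/a
89.1 μm/a falls in (80, 200] for carbon steel → category C5

C5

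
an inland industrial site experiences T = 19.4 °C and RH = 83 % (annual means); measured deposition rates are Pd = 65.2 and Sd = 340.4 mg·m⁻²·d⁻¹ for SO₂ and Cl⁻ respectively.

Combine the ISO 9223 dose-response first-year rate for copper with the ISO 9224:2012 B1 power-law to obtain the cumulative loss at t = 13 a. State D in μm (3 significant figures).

D(13) = 19.5 μm

copper: T>10 °C ⇒ hinge -0.080·(19.4−10) = -0.7520
  SO₂ term: 0.0053·65.2^0.26·exp(0.059·83-0.7520) = 0.9911
  Sd branch = 0.01025·Sd^0.27·e^(0.036·RH+0.049·T) = 2.54 μm/a
  r_corr = 0.9911 + 2.54 = 3.531 μm/a
Long-term exponent b (ISO 9224 Table 2, B1) = 0.667
  D(13) = 3.531 × 13^0.667 = 3.531 × 5.534 = 19.54 μm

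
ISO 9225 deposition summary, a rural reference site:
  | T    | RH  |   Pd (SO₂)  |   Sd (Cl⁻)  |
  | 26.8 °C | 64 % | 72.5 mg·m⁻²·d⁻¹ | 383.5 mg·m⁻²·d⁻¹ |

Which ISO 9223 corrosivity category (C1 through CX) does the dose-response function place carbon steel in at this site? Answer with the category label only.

carbon steel: temperature factor f = -0.054·(16.8) = -0.9072
  Pd branch = 1.77·Pd^0.52·e^(0.02·RH+f) = 23.84 μm/a
  Cl⁻ term: 0.102·383.5^0.62·exp(0.033·64+0.04·26.8) = 98.48
  sum: 23.84 + 98.48 → r_corr = 122.3 μm/a
ISO 9223 Table 2 (carbon steel): 80 < 122 ≤ 200 μm/a ⇒ C5

C5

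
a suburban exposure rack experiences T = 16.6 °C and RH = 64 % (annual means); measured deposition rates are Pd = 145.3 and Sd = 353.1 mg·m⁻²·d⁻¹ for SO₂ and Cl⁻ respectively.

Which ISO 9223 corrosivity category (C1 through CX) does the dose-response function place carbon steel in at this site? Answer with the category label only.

carbon steel: f(T) = -0.054·(T−10) [T>10 °C] = -0.3564
  SO₂ term: 1.77·145.3^0.52·exp(0.02·64-0.3564) = 59.36
  Sd branch = 0.102·Sd^0.62·e^(0.033·RH+0.04·T) = 62.22 μm/a
  r_corr = 59.36 + 62.22 = 121.6 μm/a
Category bounds: 80…200 μm/a bracket r_corr ⇒ C5

C5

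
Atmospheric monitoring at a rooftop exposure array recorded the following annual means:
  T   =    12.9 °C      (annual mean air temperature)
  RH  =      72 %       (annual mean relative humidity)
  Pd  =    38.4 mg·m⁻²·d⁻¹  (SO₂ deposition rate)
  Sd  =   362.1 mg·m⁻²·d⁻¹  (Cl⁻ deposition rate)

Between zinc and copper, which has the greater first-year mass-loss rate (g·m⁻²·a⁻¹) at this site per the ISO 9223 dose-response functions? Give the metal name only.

zinc: f(T) = -0.071·(T−10) [T>10 °C] = -0.2059
  sulphur-dioxide contribution → 1.434 μm/a
  chloride contribution → 2.679 μm/a
  ⇒ r_corr(zinc) = 4.113 μm/a
  mass loss = 4.113 μm/a × 7.14 g/cm³ = 29.37 g·m⁻²·a⁻¹
copper: temperature factor f = -0.080·(2.9) = -0.2320
  sulphur-dioxide contribution → 0.7592 μm/a
  chloride contribution → 1.264 μm/a
  total first-year rate 2.023 μm/a
  mass loss = 2.023 μm/a × 8.96 g/cm³ = 18.13 g·m⁻²·a⁻¹
Ordering by g·m⁻²·a⁻¹: zinc (29.4) > copper (18.1)

zinc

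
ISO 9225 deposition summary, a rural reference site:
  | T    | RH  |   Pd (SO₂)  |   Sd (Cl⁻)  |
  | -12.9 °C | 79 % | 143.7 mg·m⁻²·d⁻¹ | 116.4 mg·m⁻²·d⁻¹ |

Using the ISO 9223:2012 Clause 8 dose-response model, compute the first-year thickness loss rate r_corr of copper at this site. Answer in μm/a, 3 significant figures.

r_corr = 0.452 μm/a

copper: f(T) = +0.126·(T−10) [T≤10 °C] = -2.8854
  SO₂ term: 0.0053·143.7^0.26·exp(0.059·79-2.8854) = 0.1139
  Sd branch = 0.01025·Sd^0.27·e^(0.036·RH+0.049·T) = 0.3382 μm/a
  r_corr = 0.1139 + 0.3382 = 0.452 μm/a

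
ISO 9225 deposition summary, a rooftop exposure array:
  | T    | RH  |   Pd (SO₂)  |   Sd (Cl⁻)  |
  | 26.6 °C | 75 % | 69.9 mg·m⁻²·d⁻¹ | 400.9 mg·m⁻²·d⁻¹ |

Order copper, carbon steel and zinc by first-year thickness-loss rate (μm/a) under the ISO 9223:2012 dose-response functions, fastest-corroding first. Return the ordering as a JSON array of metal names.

copper: f(T) = -0.080·(T−10) [T>10 °C] = -1.3280
  sulphur-dioxide contribution → 0.3539 μm/a
  chloride contribution → 2.833 μm/a
  ⇒ r_corr(copper) = 3.187 μm/a
carbon steel: T>10 °C ⇒ hinge -0.054·(26.6−10) = -0.8964
  sulphur-dioxide contribution → 29.46 μm/a
  chloride contribution → 144.4 μm/a
  total first-year rate 173.8 μm/a
zinc: f(T) = -0.071·(T−10) [T>10 °C] = -1.1786
  sulphur-dioxide contribution → 0.8102 μm/a
  chloride contribution → 9.317 μm/a
  ⇒ r_corr(zinc) = 10.13 μm/a
Ordering by μm/a: carbon steel (174) > zinc (10.1) > copper (3.19)

["carbon steel", "zinc", "copper"]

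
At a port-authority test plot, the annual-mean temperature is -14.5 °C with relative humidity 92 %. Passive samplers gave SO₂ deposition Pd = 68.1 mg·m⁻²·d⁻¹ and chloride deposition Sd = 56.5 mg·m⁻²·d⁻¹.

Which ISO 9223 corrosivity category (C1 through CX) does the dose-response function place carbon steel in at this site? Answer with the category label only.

carbon steel: temperature factor f = +0.150·(-24.5) = -3.6750
  SO₂ term: 1.77·68.1^0.52·exp(0.02·92-3.6750) = 2.537
  Sd branch = 0.102·Sd^0.62·e^(0.033·RH+0.04·T) = 14.5 μm/a
  r_corr = 2.537 + 14.5 = 17.04 μm/a
Category bounds: 1.3…25 μm/a bracket r_corr ⇒ C2

C2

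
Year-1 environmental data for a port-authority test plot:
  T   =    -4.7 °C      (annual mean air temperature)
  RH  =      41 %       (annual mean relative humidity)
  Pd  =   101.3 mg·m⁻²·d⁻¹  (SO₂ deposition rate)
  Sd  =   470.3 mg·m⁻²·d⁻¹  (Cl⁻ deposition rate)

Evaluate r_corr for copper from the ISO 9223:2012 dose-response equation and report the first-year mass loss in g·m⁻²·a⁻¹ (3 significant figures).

r_corr = 1.96 g·m⁻²·a⁻¹

copper: f(T) = +0.126·(T−10) [T≤10 °C] = -1.8522
  Pd branch = 0.0053·Pd^0.26·e^(0.059·RH+f) = 0.03104 μm/a
  Sd branch = 0.01025·Sd^0.27·e^(0.036·RH+0.049·T) = 0.1876 μm/a
  sum: 0.03104 + 0.1876 → r_corr = 0.2187 μm/a
Convert to mass loss: 0.2187 μm/a × 8.96 g/cm³ = 1.959 g·m⁻²·a⁻¹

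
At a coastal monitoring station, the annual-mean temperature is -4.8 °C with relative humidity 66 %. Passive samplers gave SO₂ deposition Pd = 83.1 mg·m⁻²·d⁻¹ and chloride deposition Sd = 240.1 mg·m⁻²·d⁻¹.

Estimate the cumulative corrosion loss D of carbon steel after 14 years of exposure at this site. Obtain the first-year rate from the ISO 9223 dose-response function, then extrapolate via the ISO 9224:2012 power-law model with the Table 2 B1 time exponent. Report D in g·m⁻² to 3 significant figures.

carbon steel: T≤10 °C ⇒ hinge +0.150·(-4.8−10) = -2.2200
  SO₂ term: 1.77·83.1^0.52·exp(0.02·66-2.2200) = 7.166
  Sd branch = 0.102·Sd^0.62·e^(0.033·RH+0.04·T) = 22.23 μm/a
  r_corr = 7.166 + 22.23 = 29.4 μm/a
Long-term exponent b (ISO 9224 Table 2, B1) = 0.523
  D(14) = 29.4 × 14^0.523 = 29.4 × 3.976 = 116.9 μm
  Mass loss = 116.9 μm × 7.85 g/cm³ = 917.5 g·m⁻²

D(14) = 917 g·m⁻²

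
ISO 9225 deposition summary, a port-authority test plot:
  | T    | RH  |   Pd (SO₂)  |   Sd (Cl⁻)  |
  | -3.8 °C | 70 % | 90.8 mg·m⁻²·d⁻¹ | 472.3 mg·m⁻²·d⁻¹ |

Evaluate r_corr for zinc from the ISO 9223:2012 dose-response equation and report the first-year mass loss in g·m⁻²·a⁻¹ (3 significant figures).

r_corr = 15.2 g·m⁻²·a⁻¹

zinc: temperature factor f = +0.038·(-13.8) = -0.5244
  Pd branch = 0.0129·Pd^0.44·e^(0.046·RH+f) = 1.389 μm/a
  Cl⁻ term: 0.0175·472.3^0.57·exp(0.008·70+0.085·-3.8) = 0.7418
  sum: 1.389 + 0.7418 → r_corr = 2.131 μm/a
Convert to mass loss: 2.131 μm/a × 7.14 g/cm³ = 15.22 g·m⁻²·a⁻¹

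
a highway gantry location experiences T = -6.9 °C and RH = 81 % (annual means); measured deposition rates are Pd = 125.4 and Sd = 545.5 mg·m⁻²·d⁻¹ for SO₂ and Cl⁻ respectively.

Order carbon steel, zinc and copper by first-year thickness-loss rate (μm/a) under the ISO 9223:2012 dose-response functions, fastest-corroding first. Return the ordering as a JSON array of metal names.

carbon steel: f(T) = +0.150·(T−10) [T≤10 °C] = -2.5350
  sulphur-dioxide contribution → 8.744 μm/a
  chloride contribution → 55.77 μm/a
  total first-year rate 64.52 μm/a
zinc: temperature factor f = +0.038·(-16.9) = -0.6422
  sulphur-dioxide contribution → 2.361 μm/a
  chloride contribution → 0.6756 μm/a
  ⇒ r_corr(zinc) = 3.037 μm/a
copper: temperature factor f = +0.126·(-16.9) = -2.1294
  sulphur-dioxide contribution → 0.2634 μm/a
  chloride contribution → 0.74 μm/a
  total first-year rate 1.003 μm/a
Ordering by μm/a: carbon steel (64.5) > zinc (3.04) > copper (1)

["carbon steel", "zinc", "copper"]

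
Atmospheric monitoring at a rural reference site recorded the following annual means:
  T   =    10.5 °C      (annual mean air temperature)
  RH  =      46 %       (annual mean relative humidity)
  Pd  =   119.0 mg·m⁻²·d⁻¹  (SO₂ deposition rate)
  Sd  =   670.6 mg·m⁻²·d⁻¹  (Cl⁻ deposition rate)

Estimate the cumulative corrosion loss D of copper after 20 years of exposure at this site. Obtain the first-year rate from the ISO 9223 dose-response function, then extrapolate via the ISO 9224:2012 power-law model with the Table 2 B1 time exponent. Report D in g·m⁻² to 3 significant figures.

D(20) = 52.0 g·m⁻²

copper: f(T) = -0.080·(T−10) [T>10 °C] = -0.0400
  Pd branch = 0.0053·Pd^0.26·e^(0.059·RH+f) = 0.2662 μm/a
  Sd branch = 0.01025·Sd^0.27·e^(0.036·RH+0.049·T) = 0.5206 μm/a
  sum: 0.2662 + 0.5206 → r_corr = 0.7868 μm/a
Long-term exponent b (ISO 9224 Table 2, B1) = 0.667
  D(20) = 0.7868 × 20^0.667 = 0.7868 × 7.375 = 5.803 μm
  Mass loss = 5.803 μm × 8.96 g/cm³ = 52 g·m⁻²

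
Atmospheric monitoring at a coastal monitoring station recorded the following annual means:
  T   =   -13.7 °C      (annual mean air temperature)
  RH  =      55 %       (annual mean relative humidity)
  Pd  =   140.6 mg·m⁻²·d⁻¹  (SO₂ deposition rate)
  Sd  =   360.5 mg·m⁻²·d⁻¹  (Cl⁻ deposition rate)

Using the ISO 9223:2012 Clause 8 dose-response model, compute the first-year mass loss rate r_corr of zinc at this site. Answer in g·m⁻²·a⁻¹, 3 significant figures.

r_corr = 5.88 g·m⁻²·a⁻¹

zinc: temperature factor f = +0.038·(-23.7) = -0.9006
  Pd branch = 0.0129·Pd^0.44·e^(0.046·RH+f) = 0.5799 μm/a
  Cl⁻ term: 0.0175·360.5^0.57·exp(0.008·55+0.085·-13.7) = 0.2431
  r_corr = 0.5799 + 0.2431 = 0.823 μm/a
Convert to mass loss: 0.823 μm/a × 7.14 g/cm³ = 5.876 g·m⁻²·a⁻¹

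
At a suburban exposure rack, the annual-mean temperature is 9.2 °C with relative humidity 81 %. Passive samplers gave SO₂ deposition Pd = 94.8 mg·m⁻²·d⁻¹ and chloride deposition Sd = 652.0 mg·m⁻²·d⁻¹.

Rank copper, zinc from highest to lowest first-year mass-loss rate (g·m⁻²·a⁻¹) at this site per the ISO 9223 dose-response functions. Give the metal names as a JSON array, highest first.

["zinc", "copper"]

copper: f(T) = +0.126·(T−10) [T≤10 °C] = -0.1008
  sulphur-dioxide contribution → 1.862 μm/a
  chloride contribution → 1.709 μm/a
  ⇒ r_corr(copper) = 3.571 μm/a
  mass loss = 3.571 μm/a × 8.96 g/cm³ = 32 g·m⁻²·a⁻¹
zinc: T≤10 °C ⇒ hinge +0.038·(9.2−10) = -0.0304
  sulphur-dioxide contribution → 3.849 μm/a
  chloride contribution → 2.939 μm/a
  total first-year rate 6.788 μm/a
  mass loss = 6.788 μm/a × 7.14 g/cm³ = 48.47 g·m⁻²·a⁻¹
Ordering by g·m⁻²·a⁻¹: zinc (48.5) > copper (32)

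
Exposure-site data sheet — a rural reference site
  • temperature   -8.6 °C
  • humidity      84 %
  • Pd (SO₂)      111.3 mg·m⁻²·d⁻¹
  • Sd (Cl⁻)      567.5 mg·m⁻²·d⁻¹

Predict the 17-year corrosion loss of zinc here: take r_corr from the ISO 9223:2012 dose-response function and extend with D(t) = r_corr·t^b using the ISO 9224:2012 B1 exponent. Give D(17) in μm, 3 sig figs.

zinc: temperature factor f = +0.038·(-18.6) = -0.7068
  sulphur-dioxide contribution → 2.411 μm/a
  chloride contribution → 0.6126 μm/a
  ⇒ r_corr(zinc) = 3.024 μm/a
ISO 9224: D(t) = r_corr · t^b with b = 0.813 (zinc, B1)
  D(17) = 3.024 × 17^0.813 = 3.024 × 10.01 = 30.26 μm

D(17) = 30.3 μm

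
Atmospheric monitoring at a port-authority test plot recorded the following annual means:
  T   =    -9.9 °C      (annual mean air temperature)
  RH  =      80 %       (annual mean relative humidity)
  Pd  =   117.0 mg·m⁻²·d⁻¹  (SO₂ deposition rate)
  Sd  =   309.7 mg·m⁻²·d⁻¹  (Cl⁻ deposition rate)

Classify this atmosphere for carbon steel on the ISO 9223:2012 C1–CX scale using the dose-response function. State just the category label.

C3

carbon steel: T≤10 °C ⇒ hinge +0.150·(-9.9−10) = -2.9850
  sulphur-dioxide contribution → 5.271 μm/a
  chloride contribution → 33.69 μm/a
  ⇒ r_corr(carbon steel) = 38.96 μm/a
39 μm/a falls in (25, 50] for carbon steel → category C3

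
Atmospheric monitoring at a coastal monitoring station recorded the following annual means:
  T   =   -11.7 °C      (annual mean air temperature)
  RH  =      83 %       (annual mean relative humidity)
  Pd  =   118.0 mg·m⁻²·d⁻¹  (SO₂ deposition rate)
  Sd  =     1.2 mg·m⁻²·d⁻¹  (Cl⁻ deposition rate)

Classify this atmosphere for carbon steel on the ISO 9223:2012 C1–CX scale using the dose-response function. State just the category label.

carbon steel: temperature factor f = +0.150·(-21.7) = -3.2550
  Pd branch = 1.77·Pd^0.52·e^(0.02·RH+f) = 4.292 μm/a
  Cl⁻ term: 0.102·1.2^0.62·exp(0.033·83+0.04·-11.7) = 1.107
  sum: 4.292 + 1.107 → r_corr = 5.398 μm/a
Category bounds: 1.3…25 μm/a bracket r_corr ⇒ C2

C2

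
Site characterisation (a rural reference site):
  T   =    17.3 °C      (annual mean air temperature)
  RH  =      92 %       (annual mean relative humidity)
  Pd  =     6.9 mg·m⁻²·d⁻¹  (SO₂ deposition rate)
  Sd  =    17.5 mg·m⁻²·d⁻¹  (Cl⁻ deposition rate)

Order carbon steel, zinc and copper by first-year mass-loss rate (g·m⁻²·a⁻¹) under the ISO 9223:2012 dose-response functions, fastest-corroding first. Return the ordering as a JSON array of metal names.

["carbon steel", "copper", "zinc"]

carbon steel: T>10 °C ⇒ hinge -0.054·(17.3−10) = -0.3942
  SO₂ term: 1.77·6.9^0.52·exp(0.02·92-0.3942) = 20.52
  Sd branch = 0.102·Sd^0.62·e^(0.033·RH+0.04·T) = 25.02 μm/a
  sum: 20.52 + 25.02 → r_corr = 45.54 μm/a
  mass loss = 45.54 μm/a × 7.85 g/cm³ = 357.5 g·m⁻²·a⁻¹
zinc: temperature factor f = -0.071·(7.3) = -0.5183
  SO₂ term: 0.0129·6.9^0.44·exp(0.046·92-0.5183) = 1.237
  Sd branch = 0.0175·Sd^0.57·e^(0.008·RH+0.085·T) = 0.8125 μm/a
  r_corr = 1.237 + 0.8125 = 2.05 μm/a
  mass loss = 2.05 μm/a × 7.14 g/cm³ = 14.64 g·m⁻²·a⁻¹
copper: f(T) = -0.080·(T−10) [T>10 °C] = -0.5840
  SO₂ term: 0.0053·6.9^0.26·exp(0.059·92-0.5840) = 1.112
  Sd branch = 0.01025·Sd^0.27·e^(0.036·RH+0.049·T) = 1.422 μm/a
  r_corr = 1.112 + 1.422 = 2.534 μm/a
  mass loss = 2.534 μm/a × 8.96 g/cm³ = 22.7 g·m⁻²·a⁻¹
Ordering by g·m⁻²·a⁻¹: carbon steel (357) > copper (22.7) > zinc (14.6)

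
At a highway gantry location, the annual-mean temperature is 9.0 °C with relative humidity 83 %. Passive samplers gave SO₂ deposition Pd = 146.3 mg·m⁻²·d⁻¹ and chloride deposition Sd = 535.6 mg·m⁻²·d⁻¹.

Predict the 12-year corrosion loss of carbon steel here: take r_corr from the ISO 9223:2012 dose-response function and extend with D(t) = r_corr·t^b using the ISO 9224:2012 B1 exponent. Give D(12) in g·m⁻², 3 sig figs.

carbon steel: f(T) = +0.150·(T−10) [T≤10 °C] = -0.1500
  Pd branch = 1.77·Pd^0.52·e^(0.02·RH+f) = 107.1 μm/a
  Sd branch = 0.102·Sd^0.62·e^(0.033·RH+0.04·T) = 111.3 μm/a
  sum: 107.1 + 111.3 → r_corr = 218.3 μm/a
Power-law: D(12) = r_corr · 12^0.523
  D(12) = 218.3 × 12^0.523 = 218.3 × 3.668 = 800.8 μm
  Mass loss = 800.8 μm × 7.85 g/cm³ = 6287 g·m⁻²

D(12) = 6.29e+03 g·m⁻²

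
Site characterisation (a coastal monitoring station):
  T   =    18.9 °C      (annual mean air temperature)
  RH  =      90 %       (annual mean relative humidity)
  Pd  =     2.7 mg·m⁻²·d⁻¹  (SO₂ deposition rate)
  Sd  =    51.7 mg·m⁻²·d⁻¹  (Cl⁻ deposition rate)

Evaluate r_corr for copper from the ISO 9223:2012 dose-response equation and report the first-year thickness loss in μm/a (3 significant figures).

copper: f(T) = -0.080·(T−10) [T>10 °C] = -0.7120
  Pd branch = 0.0053·Pd^0.26·e^(0.059·RH+f) = 0.6813 μm/a
  Cl⁻ term: 0.01025·51.7^0.27·exp(0.036·90+0.049·18.9) = 1.917
  sum: 0.6813 + 1.917 → r_corr = 2.599 μm/a

r_corr = 2.60 μm/a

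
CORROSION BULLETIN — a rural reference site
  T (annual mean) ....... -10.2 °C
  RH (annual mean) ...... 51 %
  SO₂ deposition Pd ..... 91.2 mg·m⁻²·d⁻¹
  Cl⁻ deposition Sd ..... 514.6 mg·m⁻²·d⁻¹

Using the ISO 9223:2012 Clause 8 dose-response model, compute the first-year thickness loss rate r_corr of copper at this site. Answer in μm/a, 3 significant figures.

r_corr = 0.238 μm/a

copper: temperature factor f = +0.126·(-20.2) = -2.5452
  SO₂ term: 0.0053·91.2^0.26·exp(0.059·51-2.5452) = 0.02725
  Sd branch = 0.01025·Sd^0.27·e^(0.036·RH+0.049·T) = 0.2104 μm/a
  sum: 0.02725 + 0.2104 → r_corr = 0.2377 μm/a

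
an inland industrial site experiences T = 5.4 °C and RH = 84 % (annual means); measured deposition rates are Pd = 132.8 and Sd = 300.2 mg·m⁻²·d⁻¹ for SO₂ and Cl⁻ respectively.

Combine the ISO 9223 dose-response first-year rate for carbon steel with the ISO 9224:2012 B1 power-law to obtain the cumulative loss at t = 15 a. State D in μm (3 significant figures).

D(15) = 536 μm

carbon steel: f(T) = +0.150·(T−10) [T≤10 °C] = -0.6900
  sulphur-dioxide contribution → 60.53 μm/a
  chloride contribution → 69.55 μm/a
  ⇒ r_corr(carbon steel) = 130.1 μm/a
Power-law: D(15) = r_corr · 15^0.523
  D(15) = 130.1 × 15^0.523 = 130.1 × 4.122 = 536.2 μm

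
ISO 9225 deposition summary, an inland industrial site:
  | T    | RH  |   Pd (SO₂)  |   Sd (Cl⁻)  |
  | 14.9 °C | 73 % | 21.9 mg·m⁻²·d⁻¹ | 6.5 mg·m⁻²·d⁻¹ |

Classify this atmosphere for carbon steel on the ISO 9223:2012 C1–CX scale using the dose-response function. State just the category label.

carbon steel: T>10 °C ⇒ hinge -0.054·(14.9−10) = -0.2646
  sulphur-dioxide contribution → 29.12 μm/a
  chloride contribution → 6.571 μm/a
  total first-year rate 35.69 μm/a
Category bounds: 25…50 μm/a bracket r_corr ⇒ C3

C3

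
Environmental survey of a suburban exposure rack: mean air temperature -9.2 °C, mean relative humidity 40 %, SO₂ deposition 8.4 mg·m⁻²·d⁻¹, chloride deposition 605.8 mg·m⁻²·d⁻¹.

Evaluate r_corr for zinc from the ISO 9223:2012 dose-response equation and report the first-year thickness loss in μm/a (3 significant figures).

r_corr = 0.525 μm/a

zinc: f(T) = +0.038·(T−10) [T≤10 °C] = -0.7296
  sulphur-dioxide contribution → 0.09989 μm/a
  chloride contribution → 0.4249 μm/a
  ⇒ r_corr(zinc) = 0.5248 μm/a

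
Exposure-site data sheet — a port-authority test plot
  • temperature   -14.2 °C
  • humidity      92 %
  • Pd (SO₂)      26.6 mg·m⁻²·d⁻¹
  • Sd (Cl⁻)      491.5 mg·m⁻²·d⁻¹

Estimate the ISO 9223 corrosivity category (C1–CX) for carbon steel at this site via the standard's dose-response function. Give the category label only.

carbon steel: T≤10 °C ⇒ hinge +0.150·(-14.2−10) = -3.6300
  SO₂ term: 1.77·26.6^0.52·exp(0.02·92-3.6300) = 1.628
  Sd branch = 0.102·Sd^0.62·e^(0.033·RH+0.04·T) = 56.13 μm/a
  r_corr = 1.628 + 56.13 = 57.76 μm/a
57.8 μm/a falls in (50, 80] for carbon steel → category C4

C4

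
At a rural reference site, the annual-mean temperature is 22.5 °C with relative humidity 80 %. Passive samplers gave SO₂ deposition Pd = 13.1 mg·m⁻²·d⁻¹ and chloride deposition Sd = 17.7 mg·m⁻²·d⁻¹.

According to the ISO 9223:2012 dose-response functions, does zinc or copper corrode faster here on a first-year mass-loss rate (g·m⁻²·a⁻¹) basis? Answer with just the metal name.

zinc: f(T) = -0.071·(T−10) [T>10 °C] = -0.8875
  sulphur-dioxide contribution → 0.6531 μm/a
  chloride contribution → 1.156 μm/a
  ⇒ r_corr(zinc) = 1.809 μm/a
  mass loss = 1.809 μm/a × 7.14 g/cm³ = 12.92 g·m⁻²·a⁻¹
copper: f(T) = -0.080·(T−10) [T>10 °C] = -1.0000
  sulphur-dioxide contribution → 0.4269 μm/a
  chloride contribution → 1.195 μm/a
  ⇒ r_corr(copper) = 1.622 μm/a
  mass loss = 1.622 μm/a × 8.96 g/cm³ = 14.53 g·m⁻²·a⁻¹
Ordering by g·m⁻²·a⁻¹: copper (14.5) > zinc (12.9)

copper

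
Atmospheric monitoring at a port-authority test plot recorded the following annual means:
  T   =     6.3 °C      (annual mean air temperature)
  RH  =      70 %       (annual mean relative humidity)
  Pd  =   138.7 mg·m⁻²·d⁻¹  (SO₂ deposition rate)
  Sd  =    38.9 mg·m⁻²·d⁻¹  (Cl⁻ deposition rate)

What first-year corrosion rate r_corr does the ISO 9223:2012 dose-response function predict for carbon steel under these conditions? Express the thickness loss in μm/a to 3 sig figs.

carbon steel: T≤10 °C ⇒ hinge +0.150·(6.3−10) = -0.5550
  SO₂ term: 1.77·138.7^0.52·exp(0.02·70-0.5550) = 53.56
  Sd branch = 0.102·Sd^0.62·e^(0.033·RH+0.04·T) = 12.79 μm/a
  r_corr = 53.56 + 12.79 = 66.35 μm/a

r_corr = 66.4 μm/a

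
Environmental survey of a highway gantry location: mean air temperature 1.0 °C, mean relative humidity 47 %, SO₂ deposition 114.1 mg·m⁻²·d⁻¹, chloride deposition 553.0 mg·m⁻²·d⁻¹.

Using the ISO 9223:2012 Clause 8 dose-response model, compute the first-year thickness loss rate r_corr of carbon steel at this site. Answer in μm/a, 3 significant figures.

r_corr = 38.9 μm/a

carbon steel: f(T) = +0.150·(T−10) [T≤10 °C] = -1.3500
  SO₂ term: 1.77·114.1^0.52·exp(0.02·47-1.3500) = 13.79
  Cl⁻ term: 0.102·553.0^0.62·exp(0.033·47+0.04·1.0) = 25.12
  r_corr = 13.79 + 25.12 = 38.92 μm/a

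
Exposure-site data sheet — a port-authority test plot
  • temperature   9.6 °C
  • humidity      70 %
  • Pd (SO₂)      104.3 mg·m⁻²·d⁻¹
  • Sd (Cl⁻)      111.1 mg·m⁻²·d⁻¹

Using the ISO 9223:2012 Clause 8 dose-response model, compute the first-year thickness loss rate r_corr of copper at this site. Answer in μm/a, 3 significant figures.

copper: f(T) = +0.126·(T−10) [T≤10 °C] = -0.0504
  Pd branch = 0.0053·Pd^0.26·e^(0.059·RH+f) = 1.049 μm/a
  Cl⁻ term: 0.01025·111.1^0.27·exp(0.036·70+0.049·9.6) = 0.7274
  sum: 1.049 + 0.7274 → r_corr = 1.776 μm/a

r_corr = 1.78 μm/a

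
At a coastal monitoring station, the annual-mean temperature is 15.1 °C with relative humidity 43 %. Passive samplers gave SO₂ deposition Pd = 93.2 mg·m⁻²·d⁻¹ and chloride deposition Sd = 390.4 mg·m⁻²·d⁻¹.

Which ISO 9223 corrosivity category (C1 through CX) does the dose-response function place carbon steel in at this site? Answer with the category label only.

C4

carbon steel: temperature factor f = -0.054·(5.1) = -0.2754
  sulphur-dioxide contribution → 33.57 μm/a
  chloride contribution → 31.18 μm/a
  ⇒ r_corr(carbon steel) = 64.75 μm/a
Category bounds: 50…80 μm/a bracket r_corr ⇒ C4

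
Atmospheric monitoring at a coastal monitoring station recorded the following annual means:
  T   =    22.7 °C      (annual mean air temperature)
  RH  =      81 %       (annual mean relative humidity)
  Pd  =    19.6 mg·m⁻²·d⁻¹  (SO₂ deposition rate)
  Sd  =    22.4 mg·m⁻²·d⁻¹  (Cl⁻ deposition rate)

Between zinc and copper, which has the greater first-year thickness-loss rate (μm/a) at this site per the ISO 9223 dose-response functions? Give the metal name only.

zinc

zinc: f(T) = -0.071·(T−10) [T>10 °C] = -0.9017
  Pd branch = 0.0129·Pd^0.44·e^(0.046·RH+f) = 0.8049 μm/a
  Sd branch = 0.0175·Sd^0.57·e^(0.008·RH+0.085·T) = 1.355 μm/a
  sum: 0.8049 + 1.355 → r_corr = 2.16 μm/a
copper: T>10 °C ⇒ hinge -0.080·(22.7−10) = -1.0160
  SO₂ term: 0.0053·19.6^0.26·exp(0.059·81-1.0160) = 0.4949
  Cl⁻ term: 0.01025·22.4^0.27·exp(0.036·81+0.049·22.7) = 1.333
  sum: 0.4949 + 1.333 → r_corr = 1.828 μm/a
Ordering by μm/a: zinc (2.16) > copper (1.83)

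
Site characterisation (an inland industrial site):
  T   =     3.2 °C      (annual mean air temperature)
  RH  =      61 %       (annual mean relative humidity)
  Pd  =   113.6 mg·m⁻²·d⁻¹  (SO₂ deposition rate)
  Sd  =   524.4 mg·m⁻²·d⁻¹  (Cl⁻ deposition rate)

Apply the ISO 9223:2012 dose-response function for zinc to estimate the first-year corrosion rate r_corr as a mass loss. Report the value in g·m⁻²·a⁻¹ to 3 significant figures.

zinc: temperature factor f = +0.038·(-6.8) = -0.2584
  SO₂ term: 0.0129·113.6^0.44·exp(0.046·61-0.2584) = 1.322
  Cl⁻ term: 0.0175·524.4^0.57·exp(0.008·61+0.085·3.2) = 1.328
  r_corr = 1.322 + 1.328 = 2.651 μm/a
Convert to mass loss: 2.651 μm/a × 7.14 g/cm³ = 18.93 g·m⁻²·a⁻¹

r_corr = 18.9 g·m⁻²·a⁻¹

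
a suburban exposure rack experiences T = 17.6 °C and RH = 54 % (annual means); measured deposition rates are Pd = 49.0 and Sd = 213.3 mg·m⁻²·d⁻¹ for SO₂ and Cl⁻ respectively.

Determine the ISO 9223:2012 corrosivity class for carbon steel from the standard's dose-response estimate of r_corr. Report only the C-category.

C4

carbon steel: f(T) = -0.054·(T−10) [T>10 °C] = -0.4104
  Pd branch = 1.77·Pd^0.52·e^(0.02·RH+f) = 26.16 μm/a
  Cl⁻ term: 0.102·213.3^0.62·exp(0.033·54+0.04·17.6) = 34.06
  sum: 26.16 + 34.06 → r_corr = 60.22 μm/a
ISO 9223 Table 2 (carbon steel): 50 < 60.2 ≤ 80 μm/a ⇒ C4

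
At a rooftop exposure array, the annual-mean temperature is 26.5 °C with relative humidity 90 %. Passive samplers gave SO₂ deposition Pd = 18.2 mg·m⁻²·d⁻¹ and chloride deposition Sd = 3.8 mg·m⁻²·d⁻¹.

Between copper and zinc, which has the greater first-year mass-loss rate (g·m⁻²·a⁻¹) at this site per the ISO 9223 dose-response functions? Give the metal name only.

copper: temperature factor f = -0.080·(16.5) = -1.3200
  sulphur-dioxide contribution → 0.6092 μm/a
  chloride contribution → 1.375 μm/a
  total first-year rate 1.984 μm/a
  mass loss = 1.984 μm/a × 8.96 g/cm³ = 17.78 g·m⁻²·a⁻¹
zinc: T>10 °C ⇒ hinge -0.071·(26.5−10) = -1.1715
  sulphur-dioxide contribution → 0.9 μm/a
  chloride contribution → 0.7319 μm/a
  ⇒ r_corr(zinc) = 1.632 μm/a
  mass loss = 1.632 μm/a × 7.14 g/cm³ = 11.65 g·m⁻²·a⁻¹
Ordering by g·m⁻²·a⁻¹: copper (17.8) > zinc (11.7)

copper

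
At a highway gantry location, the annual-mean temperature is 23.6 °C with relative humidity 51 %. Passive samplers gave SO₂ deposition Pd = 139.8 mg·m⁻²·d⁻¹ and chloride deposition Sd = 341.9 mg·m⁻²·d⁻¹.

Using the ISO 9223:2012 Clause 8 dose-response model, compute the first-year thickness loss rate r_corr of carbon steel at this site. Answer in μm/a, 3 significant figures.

r_corr = 83.3 μm/a

carbon steel: temperature factor f = -0.054·(13.6) = -0.7344
  Pd branch = 1.77·Pd^0.52·e^(0.02·RH+f) = 30.74 μm/a
  Sd branch = 0.102·Sd^0.62·e^(0.033·RH+0.04·T) = 52.54 μm/a
  r_corr = 30.74 + 52.54 = 83.28 μm/a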